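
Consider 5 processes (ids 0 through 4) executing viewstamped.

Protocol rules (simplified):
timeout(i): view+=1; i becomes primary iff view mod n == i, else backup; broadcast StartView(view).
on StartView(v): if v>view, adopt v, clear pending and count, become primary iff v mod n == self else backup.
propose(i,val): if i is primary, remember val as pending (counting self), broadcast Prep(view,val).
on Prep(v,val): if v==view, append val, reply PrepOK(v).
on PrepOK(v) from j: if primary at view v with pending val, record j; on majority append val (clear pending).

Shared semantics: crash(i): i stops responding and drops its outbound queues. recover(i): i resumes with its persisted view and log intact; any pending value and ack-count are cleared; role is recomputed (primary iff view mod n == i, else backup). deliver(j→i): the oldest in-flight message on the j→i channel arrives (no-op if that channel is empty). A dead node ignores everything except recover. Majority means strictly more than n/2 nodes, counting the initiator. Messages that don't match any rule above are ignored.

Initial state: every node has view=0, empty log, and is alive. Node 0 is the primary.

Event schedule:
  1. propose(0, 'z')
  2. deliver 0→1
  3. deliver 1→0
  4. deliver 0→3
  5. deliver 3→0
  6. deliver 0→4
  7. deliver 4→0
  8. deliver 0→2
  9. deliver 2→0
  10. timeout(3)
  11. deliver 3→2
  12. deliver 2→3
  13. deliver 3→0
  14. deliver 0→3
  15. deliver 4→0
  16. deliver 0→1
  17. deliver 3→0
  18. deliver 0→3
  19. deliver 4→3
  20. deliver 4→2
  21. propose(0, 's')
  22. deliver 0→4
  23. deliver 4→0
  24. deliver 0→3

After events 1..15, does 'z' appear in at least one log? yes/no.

yes

step 1 propose(0,'z'): —
step 2 deliver 0→1: 1={back,v=0,log=z}
step 3 deliver 1→0: —
step 4 deliver 0→3: 3={back,v=0,log=z}
step 5 deliver 3→0: 0={prim,v=0,log=z}
step 6 deliver 0→4: 4={back,v=0,log=z}
step 7 deliver 4→0: —
step 8 deliver 0→2: 2={back,v=0,log=z}
step 9 deliver 2→0: —
step 10 timeout(3): 3={back,v=1,log=z}
step 11 deliver 3→2: 2={back,v=1,log=z}
step 12 deliver 2→3: —
step 13 deliver 3→0: 0={back,v=1,log=z}
step 14 deliver 0→3: —
step 15 deliver 4→0: —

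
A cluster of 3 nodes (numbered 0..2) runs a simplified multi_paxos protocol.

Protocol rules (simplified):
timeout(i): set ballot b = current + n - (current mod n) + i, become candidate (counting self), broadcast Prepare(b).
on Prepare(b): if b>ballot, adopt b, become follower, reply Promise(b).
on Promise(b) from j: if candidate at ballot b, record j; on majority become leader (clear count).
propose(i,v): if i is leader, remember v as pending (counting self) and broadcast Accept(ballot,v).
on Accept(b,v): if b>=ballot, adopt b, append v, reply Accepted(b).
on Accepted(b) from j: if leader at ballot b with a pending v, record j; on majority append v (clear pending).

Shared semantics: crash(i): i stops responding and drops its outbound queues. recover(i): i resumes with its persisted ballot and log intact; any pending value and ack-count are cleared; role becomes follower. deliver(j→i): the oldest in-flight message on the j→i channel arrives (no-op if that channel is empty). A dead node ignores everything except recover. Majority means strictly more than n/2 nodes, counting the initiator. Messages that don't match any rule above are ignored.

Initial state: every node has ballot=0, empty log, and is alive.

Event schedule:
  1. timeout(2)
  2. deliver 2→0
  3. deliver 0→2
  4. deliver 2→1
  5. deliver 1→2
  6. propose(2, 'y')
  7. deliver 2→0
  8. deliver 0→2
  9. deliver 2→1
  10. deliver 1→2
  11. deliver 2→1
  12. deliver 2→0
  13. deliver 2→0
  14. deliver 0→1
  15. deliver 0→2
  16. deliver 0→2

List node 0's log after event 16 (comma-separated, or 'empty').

y

after 1 — timeout(2): n2:cand/b5/[-]
after 2 — deliver 2→0: n0:foll/b5/[-]
after 3 — deliver 0→2: n2:lead/b5/[-]
after 4 — deliver 2→1: n1:foll/b5/[-]
after 5 — deliver 1→2: ·
after 6 — propose(2,'y'): ·
after 7 — deliver 2→0: n0:foll/b5/[y]
after 8 — deliver 0→2: n2:lead/b5/[y]
after 9 — deliver 2→1: n1:foll/b5/[y]
after 10 — deliver 1→2: ·
after 11 — deliver 2→1: ·
after 12 — deliver 2→0: ·
after 13 — deliver 2→0: ·
after 14 — deliver 0→1: ·
after 15 — deliver 0→2: ·
after 16 — deliver 0→2: ·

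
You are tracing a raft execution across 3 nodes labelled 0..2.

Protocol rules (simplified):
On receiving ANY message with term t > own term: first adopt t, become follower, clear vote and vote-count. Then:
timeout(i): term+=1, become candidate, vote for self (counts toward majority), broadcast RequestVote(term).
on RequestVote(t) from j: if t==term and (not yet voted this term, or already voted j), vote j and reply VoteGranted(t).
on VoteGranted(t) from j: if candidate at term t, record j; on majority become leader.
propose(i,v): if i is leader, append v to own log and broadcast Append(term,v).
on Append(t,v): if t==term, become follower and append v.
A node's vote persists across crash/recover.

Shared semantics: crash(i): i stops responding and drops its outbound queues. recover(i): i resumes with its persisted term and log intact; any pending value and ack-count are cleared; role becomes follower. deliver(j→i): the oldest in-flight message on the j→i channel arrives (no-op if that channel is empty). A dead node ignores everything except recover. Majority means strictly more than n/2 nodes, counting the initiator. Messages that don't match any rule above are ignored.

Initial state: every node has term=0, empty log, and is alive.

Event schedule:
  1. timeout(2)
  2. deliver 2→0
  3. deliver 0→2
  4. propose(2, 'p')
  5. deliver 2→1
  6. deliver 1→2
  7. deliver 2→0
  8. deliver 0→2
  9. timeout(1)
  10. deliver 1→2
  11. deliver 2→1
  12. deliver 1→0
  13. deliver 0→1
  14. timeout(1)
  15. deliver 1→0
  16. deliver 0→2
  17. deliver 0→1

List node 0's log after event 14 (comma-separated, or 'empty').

[1] timeout(2) → N2(cand t1 [-])
[2] deliver 2→0 → N0(foll t1 [-])
[3] deliver 0→2 → N2(lead t1 [-])
[4] propose(2,'p') → N2(lead t1 [p])
[5] deliver 2→1 → N1(foll t1 [-])
[6] deliver 1→2 → ∅
[7] deliver 2→0 → N0(foll t1 [p])
[8] deliver 0→2 → ∅
[9] timeout(1) → N1(cand t2 [-])
[10] deliver 1→2 → N2(foll t2 [p])
[11] deliver 2→1 → ∅
[12] deliver 1→0 → N0(foll t2 [p])
[13] deliver 0→1 → N1(lead t2 [-])
[14] timeout(1) → N1(cand t3 [-])

p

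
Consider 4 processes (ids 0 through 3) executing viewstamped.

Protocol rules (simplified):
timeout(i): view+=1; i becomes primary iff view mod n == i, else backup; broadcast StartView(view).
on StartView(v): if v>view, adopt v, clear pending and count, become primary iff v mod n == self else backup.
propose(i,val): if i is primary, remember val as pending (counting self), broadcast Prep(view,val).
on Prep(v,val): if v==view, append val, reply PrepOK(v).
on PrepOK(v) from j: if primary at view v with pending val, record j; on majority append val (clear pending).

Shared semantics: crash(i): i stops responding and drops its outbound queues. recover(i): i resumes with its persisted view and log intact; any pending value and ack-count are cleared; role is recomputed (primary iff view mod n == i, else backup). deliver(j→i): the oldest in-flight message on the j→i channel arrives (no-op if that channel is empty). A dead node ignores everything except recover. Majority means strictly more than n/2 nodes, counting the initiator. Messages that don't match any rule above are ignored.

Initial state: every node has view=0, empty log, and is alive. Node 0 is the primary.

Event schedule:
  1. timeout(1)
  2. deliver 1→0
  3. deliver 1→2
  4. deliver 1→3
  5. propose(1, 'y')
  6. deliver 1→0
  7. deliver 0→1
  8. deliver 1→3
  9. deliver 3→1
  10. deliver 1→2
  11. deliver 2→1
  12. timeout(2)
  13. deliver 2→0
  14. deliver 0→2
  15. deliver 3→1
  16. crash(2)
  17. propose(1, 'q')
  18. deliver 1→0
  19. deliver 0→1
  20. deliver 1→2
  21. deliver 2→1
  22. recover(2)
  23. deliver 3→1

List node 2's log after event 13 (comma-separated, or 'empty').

y

[1] timeout(1) → N1(prim v1 [-])
[2] deliver 1→0 → N0(back v1 [-])
[3] deliver 1→2 → N2(back v1 [-])
[4] deliver 1→3 → N3(back v1 [-])
[5] propose(1,'y') → ∅
[6] deliver 1→0 → N0(back v1 [y])
[7] deliver 0→1 → ∅
[8] deliver 1→3 → N3(back v1 [y])
[9] deliver 3→1 → N1(prim v1 [y])
[10] deliver 1→2 → N2(back v1 [y])
[11] deliver 2→1 → ∅
[12] timeout(2) → N2(prim v2 [y])
[13] deliver 2→0 → N0(back v2 [y])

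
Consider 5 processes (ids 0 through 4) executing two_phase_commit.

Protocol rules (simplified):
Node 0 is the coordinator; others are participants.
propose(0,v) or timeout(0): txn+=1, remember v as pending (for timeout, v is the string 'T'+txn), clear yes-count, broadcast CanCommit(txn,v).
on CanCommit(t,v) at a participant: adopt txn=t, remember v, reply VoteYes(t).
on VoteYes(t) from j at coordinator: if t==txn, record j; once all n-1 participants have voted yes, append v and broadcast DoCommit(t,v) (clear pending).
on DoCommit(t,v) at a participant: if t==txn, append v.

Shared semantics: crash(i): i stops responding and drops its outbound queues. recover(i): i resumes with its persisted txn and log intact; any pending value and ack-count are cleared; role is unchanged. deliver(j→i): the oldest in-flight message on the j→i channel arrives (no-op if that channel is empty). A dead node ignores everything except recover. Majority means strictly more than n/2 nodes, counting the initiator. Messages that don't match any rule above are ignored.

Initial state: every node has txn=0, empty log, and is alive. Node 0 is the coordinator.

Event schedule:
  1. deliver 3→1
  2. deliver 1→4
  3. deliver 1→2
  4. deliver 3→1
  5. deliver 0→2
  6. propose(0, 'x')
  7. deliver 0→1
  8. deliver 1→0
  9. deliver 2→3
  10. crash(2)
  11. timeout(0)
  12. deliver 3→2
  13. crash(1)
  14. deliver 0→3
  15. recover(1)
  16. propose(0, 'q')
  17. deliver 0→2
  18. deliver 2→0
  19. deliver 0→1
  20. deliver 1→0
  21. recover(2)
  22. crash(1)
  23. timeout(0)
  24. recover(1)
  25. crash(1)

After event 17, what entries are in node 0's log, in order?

empty

step 1 deliver 3→1: —
step 2 deliver 1→4: —
step 3 deliver 1→2: —
step 4 deliver 3→1: —
step 5 deliver 0→2: —
step 6 propose(0,'x'): 0={coor,t=1,log=-}
step 7 deliver 0→1: 1={part,t=1,log=-}
step 8 deliver 1→0: —
step 9 deliver 2→3: —
step 10 crash(2): 2={✗part,t=0,log=-}
step 11 timeout(0): 0={coor,t=2,log=-}
step 12 deliver 3→2: —
step 13 crash(1): 1={✗part,t=1,log=-}
step 14 deliver 0→3: 3={part,t=1,log=-}
step 15 recover(1): 1={part,t=1,log=-}
step 16 propose(0,'q'): 0={coor,t=3,log=-}
step 17 deliver 0→2: —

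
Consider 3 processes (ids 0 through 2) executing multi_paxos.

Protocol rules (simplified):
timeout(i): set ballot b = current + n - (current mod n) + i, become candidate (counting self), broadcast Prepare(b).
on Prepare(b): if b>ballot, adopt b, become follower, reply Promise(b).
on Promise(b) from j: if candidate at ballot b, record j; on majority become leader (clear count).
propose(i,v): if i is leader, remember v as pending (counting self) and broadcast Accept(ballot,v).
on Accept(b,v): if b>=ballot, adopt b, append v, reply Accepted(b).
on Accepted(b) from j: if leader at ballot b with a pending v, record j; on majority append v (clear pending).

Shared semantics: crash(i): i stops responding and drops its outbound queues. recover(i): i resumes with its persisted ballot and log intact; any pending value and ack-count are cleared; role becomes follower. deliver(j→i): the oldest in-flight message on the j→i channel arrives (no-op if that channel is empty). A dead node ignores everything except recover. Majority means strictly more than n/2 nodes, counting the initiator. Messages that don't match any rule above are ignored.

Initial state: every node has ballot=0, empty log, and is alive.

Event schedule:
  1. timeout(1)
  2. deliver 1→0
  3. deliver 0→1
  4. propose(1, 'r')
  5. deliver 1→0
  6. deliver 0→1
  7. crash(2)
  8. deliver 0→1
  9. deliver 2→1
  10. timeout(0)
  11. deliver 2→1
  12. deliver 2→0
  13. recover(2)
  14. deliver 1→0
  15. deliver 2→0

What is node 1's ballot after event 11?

1. timeout(1):  <1:cand b4 ->
2. deliver 1→0:  <0:foll b4 ->
3. deliver 0→1:  <1:lead b4 ->
4. propose(1,'r'):  nop
5. deliver 1→0:  <0:foll b4 r>
6. deliver 0→1:  <1:lead b4 r>
7. crash(2):  <2:✗foll b0 ->
8. deliver 0→1:  nop
9. deliver 2→1:  nop
10. timeout(0):  <0:cand b6 r>
11. deliver 2→1:  nop

4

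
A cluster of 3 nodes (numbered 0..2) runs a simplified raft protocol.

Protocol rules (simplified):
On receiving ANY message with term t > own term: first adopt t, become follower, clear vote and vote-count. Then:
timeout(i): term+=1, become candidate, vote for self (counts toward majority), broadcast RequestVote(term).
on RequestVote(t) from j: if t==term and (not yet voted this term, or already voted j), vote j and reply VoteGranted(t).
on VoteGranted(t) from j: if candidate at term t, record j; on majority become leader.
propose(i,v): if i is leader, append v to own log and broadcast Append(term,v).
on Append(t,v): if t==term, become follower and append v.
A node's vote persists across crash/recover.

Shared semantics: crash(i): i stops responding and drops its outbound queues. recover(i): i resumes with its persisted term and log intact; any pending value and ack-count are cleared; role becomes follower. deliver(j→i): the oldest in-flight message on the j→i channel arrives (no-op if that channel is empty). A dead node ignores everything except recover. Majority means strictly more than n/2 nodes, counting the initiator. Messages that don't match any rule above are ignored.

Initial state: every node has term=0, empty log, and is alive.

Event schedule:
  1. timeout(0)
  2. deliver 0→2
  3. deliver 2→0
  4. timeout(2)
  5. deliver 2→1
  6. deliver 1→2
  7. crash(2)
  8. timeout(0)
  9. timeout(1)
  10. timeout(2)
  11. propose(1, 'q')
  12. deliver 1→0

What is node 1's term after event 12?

3

step 1 timeout(0): 0={cand,t=1,log=-}
step 2 deliver 0→2: 2={foll,t=1,log=-}
step 3 deliver 2→0: 0={lead,t=1,log=-}
step 4 timeout(2): 2={cand,t=2,log=-}
step 5 deliver 2→1: 1={foll,t=2,log=-}
step 6 deliver 1→2: 2={lead,t=2,log=-}
step 7 crash(2): 2={✗lead,t=2,log=-}
step 8 timeout(0): 0={cand,t=2,log=-}
step 9 timeout(1): 1={cand,t=3,log=-}
step 10 timeout(2): —
step 11 propose(1,'q'): —
step 12 deliver 1→0: 0={foll,t=3,log=-}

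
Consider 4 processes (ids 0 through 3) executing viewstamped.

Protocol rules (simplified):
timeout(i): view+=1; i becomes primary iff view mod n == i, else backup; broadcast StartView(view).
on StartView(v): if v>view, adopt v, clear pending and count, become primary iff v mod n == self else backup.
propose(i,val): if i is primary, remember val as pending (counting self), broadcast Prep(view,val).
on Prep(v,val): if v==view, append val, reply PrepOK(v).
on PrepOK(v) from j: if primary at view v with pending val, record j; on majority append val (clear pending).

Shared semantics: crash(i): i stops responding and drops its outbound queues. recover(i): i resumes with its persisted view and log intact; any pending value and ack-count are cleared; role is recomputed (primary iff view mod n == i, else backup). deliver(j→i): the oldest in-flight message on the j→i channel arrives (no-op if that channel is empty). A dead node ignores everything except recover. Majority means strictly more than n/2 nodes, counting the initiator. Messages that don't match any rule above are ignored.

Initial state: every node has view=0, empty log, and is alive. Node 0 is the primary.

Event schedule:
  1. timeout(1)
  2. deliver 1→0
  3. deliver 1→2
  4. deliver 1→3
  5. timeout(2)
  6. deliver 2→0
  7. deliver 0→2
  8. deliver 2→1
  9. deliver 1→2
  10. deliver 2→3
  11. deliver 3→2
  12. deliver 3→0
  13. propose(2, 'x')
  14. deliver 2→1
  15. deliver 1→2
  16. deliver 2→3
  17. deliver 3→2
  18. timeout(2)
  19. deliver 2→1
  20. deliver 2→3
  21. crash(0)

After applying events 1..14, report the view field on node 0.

[1] timeout(1) → N1(prim v1 [-])
[2] deliver 1→0 → N0(back v1 [-])
[3] deliver 1→2 → N2(back v1 [-])
[4] deliver 1→3 → N3(back v1 [-])
[5] timeout(2) → N2(prim v2 [-])
[6] deliver 2→0 → N0(back v2 [-])
[7] deliver 0→2 → ∅
[8] deliver 2→1 → N1(back v2 [-])
[9] deliver 1→2 → ∅
[10] deliver 2→3 → N3(back v2 [-])
[11] deliver 3→2 → ∅
[12] deliver 3→0 → ∅
[13] propose(2,'x') → ∅
[14] deliver 2→1 → N1(back v2 [x])

2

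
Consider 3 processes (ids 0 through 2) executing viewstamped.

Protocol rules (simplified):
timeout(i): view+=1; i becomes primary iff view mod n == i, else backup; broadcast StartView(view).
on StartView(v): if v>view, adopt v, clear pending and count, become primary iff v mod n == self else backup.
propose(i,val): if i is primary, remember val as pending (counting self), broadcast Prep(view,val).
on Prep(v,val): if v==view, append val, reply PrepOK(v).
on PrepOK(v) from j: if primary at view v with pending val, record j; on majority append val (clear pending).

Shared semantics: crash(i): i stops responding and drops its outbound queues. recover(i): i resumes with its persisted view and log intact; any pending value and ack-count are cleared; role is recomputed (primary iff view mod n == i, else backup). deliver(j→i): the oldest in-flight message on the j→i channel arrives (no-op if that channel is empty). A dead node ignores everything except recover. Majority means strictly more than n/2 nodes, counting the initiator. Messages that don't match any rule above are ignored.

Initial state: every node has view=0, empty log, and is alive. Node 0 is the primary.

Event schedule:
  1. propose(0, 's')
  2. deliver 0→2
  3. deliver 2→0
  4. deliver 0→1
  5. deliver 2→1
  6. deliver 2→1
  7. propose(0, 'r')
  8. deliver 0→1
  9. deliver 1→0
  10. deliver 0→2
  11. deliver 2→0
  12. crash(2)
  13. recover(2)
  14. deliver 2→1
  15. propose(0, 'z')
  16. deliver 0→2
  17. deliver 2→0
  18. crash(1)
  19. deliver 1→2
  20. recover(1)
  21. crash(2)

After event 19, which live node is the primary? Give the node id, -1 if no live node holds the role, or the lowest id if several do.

e1 propose(0,'s'): ·
e2 deliver 0→2: 2[back,v=0,s]
e3 deliver 2→0: 0[prim,v=0,s]
e4 deliver 0→1: 1[back,v=0,s]
e5 deliver 2→1: ·
e6 deliver 2→1: ·
e7 propose(0,'r'): ·
e8 deliver 0→1: 1[back,v=0,s,r]
e9 deliver 1→0: 0[prim,v=0,s,r]
e10 deliver 0→2: 2[back,v=0,s,r]
e11 deliver 2→0: ·
e12 crash(2): 2[✗back,v=0,s,r]
e13 recover(2): 2[back,v=0,s,r]
e14 deliver 2→1: ·
e15 propose(0,'z'): ·
e16 deliver 0→2: 2[back,v=0,s,r,z]
e17 deliver 2→0: 0[prim,v=0,s,r,z]
e18 crash(1): 1[✗back,v=0,s,r]
e19 deliver 1→2: ·

0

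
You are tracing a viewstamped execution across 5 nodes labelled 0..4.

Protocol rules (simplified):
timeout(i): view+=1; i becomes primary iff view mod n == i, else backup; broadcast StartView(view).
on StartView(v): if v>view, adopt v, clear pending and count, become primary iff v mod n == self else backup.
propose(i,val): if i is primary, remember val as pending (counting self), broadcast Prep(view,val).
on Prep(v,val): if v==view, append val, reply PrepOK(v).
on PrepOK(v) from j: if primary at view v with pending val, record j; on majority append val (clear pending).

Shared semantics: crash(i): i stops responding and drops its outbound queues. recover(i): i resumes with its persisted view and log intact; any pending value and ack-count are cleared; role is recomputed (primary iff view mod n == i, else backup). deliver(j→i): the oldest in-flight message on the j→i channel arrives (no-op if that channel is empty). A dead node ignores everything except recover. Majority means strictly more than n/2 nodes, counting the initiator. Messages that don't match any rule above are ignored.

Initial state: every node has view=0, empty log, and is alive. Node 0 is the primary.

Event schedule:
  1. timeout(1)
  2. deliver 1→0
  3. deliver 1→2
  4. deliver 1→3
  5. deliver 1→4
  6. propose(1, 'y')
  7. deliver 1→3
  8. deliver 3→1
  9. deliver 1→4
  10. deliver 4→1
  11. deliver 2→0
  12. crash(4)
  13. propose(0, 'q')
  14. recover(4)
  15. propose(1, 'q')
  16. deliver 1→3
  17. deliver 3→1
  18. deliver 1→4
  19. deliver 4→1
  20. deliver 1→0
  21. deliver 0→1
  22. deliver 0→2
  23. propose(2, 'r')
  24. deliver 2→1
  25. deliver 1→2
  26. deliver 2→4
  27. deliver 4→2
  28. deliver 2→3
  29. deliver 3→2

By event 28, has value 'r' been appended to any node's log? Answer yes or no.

e1 timeout(1): 1[prim,v=1,-]
e2 deliver 1→0: 0[back,v=1,-]
e3 deliver 1→2: 2[back,v=1,-]
e4 deliver 1→3: 3[back,v=1,-]
e5 deliver 1→4: 4[back,v=1,-]
e6 propose(1,'y'): ·
e7 deliver 1→3: 3[back,v=1,y]
e8 deliver 3→1: ·
e9 deliver 1→4: 4[back,v=1,y]
e10 deliver 4→1: 1[prim,v=1,y]
e11 deliver 2→0: ·
e12 crash(4): 4[✗back,v=1,y]
e13 propose(0,'q'): ·
e14 recover(4): 4[back,v=1,y]
e15 propose(1,'q'): ·
e16 deliver 1→3: 3[back,v=1,y,q]
e17 deliver 3→1: ·
e18 deliver 1→4: 4[back,v=1,y,q]
e19 deliver 4→1: 1[prim,v=1,y,q]
e20 deliver 1→0: 0[back,v=1,y]
e21 deliver 0→1: ·
e22 deliver 0→2: ·
e23 propose(2,'r'): ·
e24 deliver 2→1: ·
e25 deliver 1→2: 2[back,v=1,y]
e26 deliver 2→4: ·
e27 deliver 4→2: ·
e28 deliver 2→3: ·

no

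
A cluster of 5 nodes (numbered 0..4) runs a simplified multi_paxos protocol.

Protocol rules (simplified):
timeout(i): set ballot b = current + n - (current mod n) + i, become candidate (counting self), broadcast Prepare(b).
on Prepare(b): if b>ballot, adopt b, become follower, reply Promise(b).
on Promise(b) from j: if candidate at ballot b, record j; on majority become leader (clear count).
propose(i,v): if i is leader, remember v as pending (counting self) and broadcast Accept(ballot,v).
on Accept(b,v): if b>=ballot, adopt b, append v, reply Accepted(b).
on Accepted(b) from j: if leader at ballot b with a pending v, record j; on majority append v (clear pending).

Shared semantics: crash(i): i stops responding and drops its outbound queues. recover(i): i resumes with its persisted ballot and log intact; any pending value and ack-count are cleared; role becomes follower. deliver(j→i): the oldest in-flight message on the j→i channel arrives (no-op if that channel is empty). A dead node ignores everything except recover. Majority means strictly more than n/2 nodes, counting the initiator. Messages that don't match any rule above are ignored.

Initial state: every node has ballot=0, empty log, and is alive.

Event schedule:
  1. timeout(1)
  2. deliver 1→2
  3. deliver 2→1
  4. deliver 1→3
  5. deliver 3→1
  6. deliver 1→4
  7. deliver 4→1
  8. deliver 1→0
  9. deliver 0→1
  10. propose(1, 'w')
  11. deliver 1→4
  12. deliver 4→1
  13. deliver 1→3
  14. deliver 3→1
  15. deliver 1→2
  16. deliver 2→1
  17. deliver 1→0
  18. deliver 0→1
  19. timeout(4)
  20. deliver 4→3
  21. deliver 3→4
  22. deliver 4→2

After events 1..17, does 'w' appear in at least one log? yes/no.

1. timeout(1):  <1:cand b6 ->
2. deliver 1→2:  <2:foll b6 ->
3. deliver 2→1:  nop
4. deliver 1→3:  <3:foll b6 ->
5. deliver 3→1:  <1:lead b6 ->
6. deliver 1→4:  <4:foll b6 ->
7. deliver 4→1:  nop
8. deliver 1→0:  <0:foll b6 ->
9. deliver 0→1:  nop
10. propose(1,'w'):  nop
11. deliver 1→4:  <4:foll b6 w>
12. deliver 4→1:  nop
13. deliver 1→3:  <3:foll b6 w>
14. deliver 3→1:  <1:lead b6 w>
15. deliver 1→2:  <2:foll b6 w>
16. deliver 2→1:  nop
17. deliver 1→0:  <0:foll b6 w>

yes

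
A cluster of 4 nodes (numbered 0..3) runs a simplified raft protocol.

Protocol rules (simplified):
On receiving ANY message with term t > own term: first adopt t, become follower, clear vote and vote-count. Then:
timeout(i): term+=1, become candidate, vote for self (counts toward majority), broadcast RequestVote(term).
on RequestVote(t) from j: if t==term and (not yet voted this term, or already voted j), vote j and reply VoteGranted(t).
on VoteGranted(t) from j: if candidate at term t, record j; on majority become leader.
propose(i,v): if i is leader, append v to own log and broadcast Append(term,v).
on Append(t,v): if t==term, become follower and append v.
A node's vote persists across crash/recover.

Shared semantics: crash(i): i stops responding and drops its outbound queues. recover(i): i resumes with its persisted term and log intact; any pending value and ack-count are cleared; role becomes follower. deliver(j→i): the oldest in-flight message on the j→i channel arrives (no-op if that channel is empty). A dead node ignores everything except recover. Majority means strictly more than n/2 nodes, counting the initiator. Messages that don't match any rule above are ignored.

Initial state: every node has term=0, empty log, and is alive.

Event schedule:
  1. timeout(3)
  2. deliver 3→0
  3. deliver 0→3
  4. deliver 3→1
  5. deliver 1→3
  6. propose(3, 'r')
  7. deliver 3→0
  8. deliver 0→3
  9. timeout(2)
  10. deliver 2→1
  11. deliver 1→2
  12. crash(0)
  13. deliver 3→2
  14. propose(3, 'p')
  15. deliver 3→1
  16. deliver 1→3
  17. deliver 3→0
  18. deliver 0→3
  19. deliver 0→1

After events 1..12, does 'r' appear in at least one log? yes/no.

yes

after 1 — timeout(3): n3:cand/t1/[-]
after 2 — deliver 3→0: n0:foll/t1/[-]
after 3 — deliver 0→3: ·
after 4 — deliver 3→1: n1:foll/t1/[-]
after 5 — deliver 1→3: n3:lead/t1/[-]
after 6 — propose(3,'r'): n3:lead/t1/[r]
after 7 — deliver 3→0: n0:foll/t1/[r]
after 8 — deliver 0→3: ·
after 9 — timeout(2): n2:cand/t1/[-]
after 10 — deliver 2→1: ·
after 11 — deliver 1→2: ·
after 12 — crash(0): n0:✗foll/t1/[r]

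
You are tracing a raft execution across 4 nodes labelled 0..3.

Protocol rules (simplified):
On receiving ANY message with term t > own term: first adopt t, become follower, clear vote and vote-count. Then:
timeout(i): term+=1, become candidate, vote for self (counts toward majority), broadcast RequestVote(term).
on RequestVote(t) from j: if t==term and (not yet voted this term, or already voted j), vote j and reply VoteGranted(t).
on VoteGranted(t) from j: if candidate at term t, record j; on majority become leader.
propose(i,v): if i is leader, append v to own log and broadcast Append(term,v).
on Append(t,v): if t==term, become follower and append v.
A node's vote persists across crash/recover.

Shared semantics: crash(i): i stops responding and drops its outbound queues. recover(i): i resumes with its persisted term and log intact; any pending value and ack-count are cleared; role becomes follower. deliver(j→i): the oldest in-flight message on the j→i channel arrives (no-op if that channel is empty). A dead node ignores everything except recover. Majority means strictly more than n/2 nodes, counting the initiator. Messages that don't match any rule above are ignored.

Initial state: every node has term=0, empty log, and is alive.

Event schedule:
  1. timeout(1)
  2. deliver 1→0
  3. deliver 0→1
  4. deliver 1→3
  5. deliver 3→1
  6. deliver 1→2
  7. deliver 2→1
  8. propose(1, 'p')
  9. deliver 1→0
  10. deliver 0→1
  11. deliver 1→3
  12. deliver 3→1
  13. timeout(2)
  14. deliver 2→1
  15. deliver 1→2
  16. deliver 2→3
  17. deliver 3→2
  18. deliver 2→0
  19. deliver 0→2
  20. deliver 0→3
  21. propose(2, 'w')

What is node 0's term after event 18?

2

after 1 — timeout(1): n1:cand/t1/[-]
after 2 — deliver 1→0: n0:foll/t1/[-]
after 3 — deliver 0→1: ·
after 4 — deliver 1→3: n3:foll/t1/[-]
after 5 — deliver 3→1: n1:lead/t1/[-]
after 6 — deliver 1→2: n2:foll/t1/[-]
after 7 — deliver 2→1: ·
after 8 — propose(1,'p'): n1:lead/t1/[p]
after 9 — deliver 1→0: n0:foll/t1/[p]
after 10 — deliver 0→1: ·
after 11 — deliver 1→3: n3:foll/t1/[p]
after 12 — deliver 3→1: ·
after 13 — timeout(2): n2:cand/t2/[-]
after 14 — deliver 2→1: n1:foll/t2/[p]
after 15 — deliver 1→2: ·
after 16 — deliver 2→3: n3:foll/t2/[p]
after 17 — deliver 3→2: ·
after 18 — deliver 2→0: n0:foll/t2/[p]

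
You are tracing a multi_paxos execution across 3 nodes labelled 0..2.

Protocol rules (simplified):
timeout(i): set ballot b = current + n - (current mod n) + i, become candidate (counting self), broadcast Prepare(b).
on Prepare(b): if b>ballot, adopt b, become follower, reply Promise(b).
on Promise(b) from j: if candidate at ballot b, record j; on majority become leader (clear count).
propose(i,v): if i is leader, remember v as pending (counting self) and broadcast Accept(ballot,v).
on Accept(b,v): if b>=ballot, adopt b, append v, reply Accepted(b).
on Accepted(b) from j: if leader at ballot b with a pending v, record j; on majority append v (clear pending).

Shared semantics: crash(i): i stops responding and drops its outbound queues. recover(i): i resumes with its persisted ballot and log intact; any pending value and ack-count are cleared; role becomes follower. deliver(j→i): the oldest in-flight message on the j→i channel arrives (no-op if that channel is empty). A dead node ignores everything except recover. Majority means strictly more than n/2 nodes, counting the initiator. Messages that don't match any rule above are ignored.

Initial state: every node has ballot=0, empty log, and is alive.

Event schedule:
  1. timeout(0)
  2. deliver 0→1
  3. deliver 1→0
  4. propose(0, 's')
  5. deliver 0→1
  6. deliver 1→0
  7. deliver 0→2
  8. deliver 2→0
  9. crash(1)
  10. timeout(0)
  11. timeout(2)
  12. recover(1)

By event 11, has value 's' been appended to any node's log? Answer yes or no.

yes

step 1 timeout(0): 0={cand,b=3,log=-}
step 2 deliver 0→1: 1={foll,b=3,log=-}
step 3 deliver 1→0: 0={lead,b=3,log=-}
step 4 propose(0,'s'): —
step 5 deliver 0→1: 1={foll,b=3,log=s}
step 6 deliver 1→0: 0={lead,b=3,log=s}
step 7 deliver 0→2: 2={foll,b=3,log=-}
step 8 deliver 2→0: —
step 9 crash(1): 1={✗foll,b=3,log=s}
step 10 timeout(0): 0={cand,b=6,log=s}
step 11 timeout(2): 2={cand,b=8,log=-}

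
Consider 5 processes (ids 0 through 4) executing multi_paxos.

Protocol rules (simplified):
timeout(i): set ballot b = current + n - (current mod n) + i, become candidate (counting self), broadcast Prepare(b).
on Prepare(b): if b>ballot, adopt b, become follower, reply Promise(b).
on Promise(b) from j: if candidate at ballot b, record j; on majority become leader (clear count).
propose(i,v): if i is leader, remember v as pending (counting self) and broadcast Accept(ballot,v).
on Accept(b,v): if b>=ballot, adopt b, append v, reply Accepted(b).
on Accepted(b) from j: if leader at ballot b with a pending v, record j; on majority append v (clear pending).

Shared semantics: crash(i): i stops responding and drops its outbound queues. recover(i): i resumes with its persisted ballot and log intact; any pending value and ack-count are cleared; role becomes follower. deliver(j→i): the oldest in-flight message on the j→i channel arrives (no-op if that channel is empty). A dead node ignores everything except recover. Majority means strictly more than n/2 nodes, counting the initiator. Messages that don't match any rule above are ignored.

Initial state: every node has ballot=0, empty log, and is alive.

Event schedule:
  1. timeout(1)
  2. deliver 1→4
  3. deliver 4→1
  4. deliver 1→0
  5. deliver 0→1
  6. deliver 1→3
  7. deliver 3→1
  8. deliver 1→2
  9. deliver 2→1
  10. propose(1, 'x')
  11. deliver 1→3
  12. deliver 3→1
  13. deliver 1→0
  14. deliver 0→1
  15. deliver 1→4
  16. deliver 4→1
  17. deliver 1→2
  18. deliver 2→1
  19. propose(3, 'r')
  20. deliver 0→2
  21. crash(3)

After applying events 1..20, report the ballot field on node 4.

1. timeout(1):  <1:cand b6 ->
2. deliver 1→4:  <4:foll b6 ->
3. deliver 4→1:  nop
4. deliver 1→0:  <0:foll b6 ->
5. deliver 0→1:  <1:lead b6 ->
6. deliver 1→3:  <3:foll b6 ->
7. deliver 3→1:  nop
8. deliver 1→2:  <2:foll b6 ->
9. deliver 2→1:  nop
10. propose(1,'x'):  nop
11. deliver 1→3:  <3:foll b6 x>
12. deliver 3→1:  nop
13. deliver 1→0:  <0:foll b6 x>
14. deliver 0→1:  <1:lead b6 x>
15. deliver 1→4:  <4:foll b6 x>
16. deliver 4→1:  nop
17. deliver 1→2:  <2:foll b6 x>
18. deliver 2→1:  nop
19. propose(3,'r'):  nop
20. deliver 0→2:  nop

6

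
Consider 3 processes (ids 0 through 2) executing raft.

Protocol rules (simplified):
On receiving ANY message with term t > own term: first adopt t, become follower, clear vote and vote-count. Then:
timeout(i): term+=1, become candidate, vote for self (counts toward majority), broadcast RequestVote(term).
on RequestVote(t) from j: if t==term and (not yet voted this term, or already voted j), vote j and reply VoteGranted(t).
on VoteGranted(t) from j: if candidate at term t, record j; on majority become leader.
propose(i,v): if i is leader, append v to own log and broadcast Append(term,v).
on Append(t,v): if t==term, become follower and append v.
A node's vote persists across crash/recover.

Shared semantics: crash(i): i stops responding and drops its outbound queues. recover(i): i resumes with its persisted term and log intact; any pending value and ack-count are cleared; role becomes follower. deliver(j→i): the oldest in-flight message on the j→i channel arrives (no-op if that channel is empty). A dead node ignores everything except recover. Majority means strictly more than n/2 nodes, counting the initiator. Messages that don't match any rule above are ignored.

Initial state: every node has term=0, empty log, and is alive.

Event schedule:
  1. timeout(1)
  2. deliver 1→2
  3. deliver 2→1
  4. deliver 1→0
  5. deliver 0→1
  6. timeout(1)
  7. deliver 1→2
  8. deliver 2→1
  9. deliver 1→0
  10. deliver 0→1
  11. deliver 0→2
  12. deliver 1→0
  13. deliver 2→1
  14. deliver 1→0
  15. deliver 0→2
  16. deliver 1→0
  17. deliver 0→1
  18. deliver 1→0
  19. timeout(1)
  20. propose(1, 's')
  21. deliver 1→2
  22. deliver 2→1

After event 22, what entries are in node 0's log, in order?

1. timeout(1):  <1:cand t1 ->
2. deliver 1→2:  <2:foll t1 ->
3. deliver 2→1:  <1:lead t1 ->
4. deliver 1→0:  <0:foll t1 ->
5. deliver 0→1:  nop
6. timeout(1):  <1:cand t2 ->
7. deliver 1→2:  <2:foll t2 ->
8. deliver 2→1:  <1:lead t2 ->
9. deliver 1→0:  <0:foll t2 ->
10. deliver 0→1:  nop
11. deliver 0→2:  nop
12. deliver 1→0:  nop
13. deliver 2→1:  nop
14. deliver 1→0:  nop
15. deliver 0→2:  nop
16. deliver 1→0:  nop
17. deliver 0→1:  nop
18. deliver 1→0:  nop
19. timeout(1):  <1:cand t3 ->
20. propose(1,'s'):  nop
21. deliver 1→2:  <2:foll t3 ->
22. deliver 2→1:  <1:lead t3 ->

empty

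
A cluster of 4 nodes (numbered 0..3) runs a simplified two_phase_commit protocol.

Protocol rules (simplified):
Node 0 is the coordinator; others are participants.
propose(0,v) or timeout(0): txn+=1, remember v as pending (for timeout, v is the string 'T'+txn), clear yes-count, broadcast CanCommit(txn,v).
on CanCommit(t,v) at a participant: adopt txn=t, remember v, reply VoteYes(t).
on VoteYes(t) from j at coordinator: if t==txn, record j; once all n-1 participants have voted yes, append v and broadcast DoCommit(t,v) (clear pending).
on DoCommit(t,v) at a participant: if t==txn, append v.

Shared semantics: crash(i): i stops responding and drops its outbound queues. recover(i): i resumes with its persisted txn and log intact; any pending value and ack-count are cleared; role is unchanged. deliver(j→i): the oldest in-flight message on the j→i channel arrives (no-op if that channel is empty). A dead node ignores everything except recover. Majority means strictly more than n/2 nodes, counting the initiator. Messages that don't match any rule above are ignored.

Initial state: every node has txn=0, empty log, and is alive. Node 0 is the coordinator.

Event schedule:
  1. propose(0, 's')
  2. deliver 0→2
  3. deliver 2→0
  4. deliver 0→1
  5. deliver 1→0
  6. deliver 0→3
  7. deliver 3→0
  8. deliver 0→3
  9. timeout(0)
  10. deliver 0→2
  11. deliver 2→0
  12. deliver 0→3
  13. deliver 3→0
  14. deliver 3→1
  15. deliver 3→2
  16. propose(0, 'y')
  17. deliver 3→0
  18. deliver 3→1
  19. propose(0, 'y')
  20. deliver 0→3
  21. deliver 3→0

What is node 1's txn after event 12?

1. propose(0,'s'):  <0:coor t1 ->
2. deliver 0→2:  <2:part t1 ->
3. deliver 2→0:  nop
4. deliver 0→1:  <1:part t1 ->
5. deliver 1→0:  nop
6. deliver 0→3:  <3:part t1 ->
7. deliver 3→0:  <0:coor t1 s>
8. deliver 0→3:  <3:part t1 s>
9. timeout(0):  <0:coor t2 s>
10. deliver 0→2:  <2:part t1 s>
11. deliver 2→0:  nop
12. deliver 0→3:  <3:part t2 s>

1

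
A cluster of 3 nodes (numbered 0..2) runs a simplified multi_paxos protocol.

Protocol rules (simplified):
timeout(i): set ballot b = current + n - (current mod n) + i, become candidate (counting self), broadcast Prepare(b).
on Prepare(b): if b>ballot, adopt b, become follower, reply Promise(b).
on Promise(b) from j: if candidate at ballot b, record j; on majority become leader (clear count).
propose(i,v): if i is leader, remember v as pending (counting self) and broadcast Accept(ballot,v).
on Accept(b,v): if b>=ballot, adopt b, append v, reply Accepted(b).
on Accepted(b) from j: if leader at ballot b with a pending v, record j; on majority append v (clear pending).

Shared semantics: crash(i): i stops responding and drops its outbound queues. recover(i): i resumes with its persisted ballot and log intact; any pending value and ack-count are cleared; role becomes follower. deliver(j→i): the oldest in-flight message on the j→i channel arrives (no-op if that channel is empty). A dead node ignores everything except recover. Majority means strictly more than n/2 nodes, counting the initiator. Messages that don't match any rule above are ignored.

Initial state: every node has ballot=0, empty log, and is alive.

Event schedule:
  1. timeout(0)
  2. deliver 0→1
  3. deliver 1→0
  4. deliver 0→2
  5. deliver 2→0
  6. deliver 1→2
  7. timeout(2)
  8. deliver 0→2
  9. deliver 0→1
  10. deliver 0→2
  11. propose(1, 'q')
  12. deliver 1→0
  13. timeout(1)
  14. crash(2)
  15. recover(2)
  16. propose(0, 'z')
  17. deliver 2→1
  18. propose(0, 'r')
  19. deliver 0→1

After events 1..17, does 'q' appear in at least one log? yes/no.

no

[1] timeout(0) → N0(cand b3 [-])
[2] deliver 0→1 → N1(foll b3 [-])
[3] deliver 1→0 → N0(lead b3 [-])
[4] deliver 0→2 → N2(foll b3 [-])
[5] deliver 2→0 → ∅
[6] deliver 1→2 → ∅
[7] timeout(2) → N2(cand b8 [-])
[8] deliver 0→2 → ∅
[9] deliver 0→1 → ∅
[10] deliver 0→2 → ∅
[11] propose(1,'q') → ∅
[12] deliver 1→0 → ∅
[13] timeout(1) → N1(cand b7 [-])
[14] crash(2) → N2(✗cand b8 [-])
[15] recover(2) → N2(foll b8 [-])
[16] propose(0,'z') → ∅
[17] deliver 2→1 → ∅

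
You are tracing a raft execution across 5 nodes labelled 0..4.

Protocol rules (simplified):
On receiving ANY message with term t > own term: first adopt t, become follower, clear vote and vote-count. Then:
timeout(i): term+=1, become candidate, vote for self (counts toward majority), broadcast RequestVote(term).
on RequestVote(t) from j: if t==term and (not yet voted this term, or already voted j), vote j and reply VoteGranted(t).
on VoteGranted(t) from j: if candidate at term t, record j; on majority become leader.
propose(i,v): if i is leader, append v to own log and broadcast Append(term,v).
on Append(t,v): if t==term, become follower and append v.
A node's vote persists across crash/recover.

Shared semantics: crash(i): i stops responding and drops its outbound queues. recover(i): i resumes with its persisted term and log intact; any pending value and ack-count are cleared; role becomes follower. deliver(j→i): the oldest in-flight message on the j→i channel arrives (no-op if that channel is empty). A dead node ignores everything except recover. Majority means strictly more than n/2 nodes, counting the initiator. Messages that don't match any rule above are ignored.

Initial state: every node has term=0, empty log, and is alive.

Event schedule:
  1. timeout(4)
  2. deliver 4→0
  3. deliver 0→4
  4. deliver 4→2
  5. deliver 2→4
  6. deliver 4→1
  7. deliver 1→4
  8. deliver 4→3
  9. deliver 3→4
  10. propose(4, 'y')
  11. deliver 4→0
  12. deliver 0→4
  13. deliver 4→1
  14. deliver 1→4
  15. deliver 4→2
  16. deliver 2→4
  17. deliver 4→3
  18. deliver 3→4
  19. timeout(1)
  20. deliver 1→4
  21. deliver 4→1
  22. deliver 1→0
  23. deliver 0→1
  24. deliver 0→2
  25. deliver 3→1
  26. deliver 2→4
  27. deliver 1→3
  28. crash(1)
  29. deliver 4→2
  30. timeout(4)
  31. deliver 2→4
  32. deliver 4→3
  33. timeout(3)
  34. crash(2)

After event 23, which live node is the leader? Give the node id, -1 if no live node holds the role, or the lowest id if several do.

after 1 — timeout(4): n4:cand/t1/[-]
after 2 — deliver 4→0: n0:foll/t1/[-]
after 3 — deliver 0→4: ·
after 4 — deliver 4→2: n2:foll/t1/[-]
after 5 — deliver 2→4: n4:lead/t1/[-]
after 6 — deliver 4→1: n1:foll/t1/[-]
after 7 — deliver 1→4: ·
after 8 — deliver 4→3: n3:foll/t1/[-]
after 9 — deliver 3→4: ·
after 10 — propose(4,'y'): n4:lead/t1/[y]
after 11 — deliver 4→0: n0:foll/t1/[y]
after 12 — deliver 0→4: ·
after 13 — deliver 4→1: n1:foll/t1/[y]
after 14 — deliver 1→4: ·
after 15 — deliver 4→2: n2:foll/t1/[y]
after 16 — deliver 2→4: ·
after 17 — deliver 4→3: n3:foll/t1/[y]
after 18 — deliver 3→4: ·
after 19 — timeout(1): n1:cand/t2/[y]
after 20 — deliver 1→4: n4:foll/t2/[y]
after 21 — deliver 4→1: ·
after 22 — deliver 1→0: n0:foll/t2/[y]
after 23 — deliver 0→1: n1:lead/t2/[y]

1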